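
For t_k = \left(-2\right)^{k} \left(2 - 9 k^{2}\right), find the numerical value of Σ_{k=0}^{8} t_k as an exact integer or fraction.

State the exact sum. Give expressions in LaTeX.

t_(k+1)/t_k = 2*(2 - 9*(k + 1)**2)/(9*k**2 - 2).
Factor: A=-2; B=1; C=k**2 - 2/9.
Need (-2)·f(k+1) − (1)·f(k) = k**2 - 2/9.
Bound: deg f ≤ 2.
Solve for f: f(k) = -k*(3*k - 4)/9 (degree 2 ≤ 2).
R(k) = B(k−1)·f(k)/C(k) = -k*(3*k - 4)/(9*k**2 - 2); s_k = R·t_k = (-2)**k*k*(3*k - 4).
Check: Δs_k = (-2)**k*(2 - 9*k**2). ✓
Evaluate s at k=9 and k=0: -105984 and 0; difference -105984.

Σ = -105984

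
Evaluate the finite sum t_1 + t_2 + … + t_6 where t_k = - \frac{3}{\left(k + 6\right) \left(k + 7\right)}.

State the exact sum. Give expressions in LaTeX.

Σ = -18/91

r(k) = (k + 6)/(k + 8) after simplifying.
Gosper form: A/B · C(k+1)/C(k) with A=k + 6, B=k + 8, C=1.
Set up (k + 6)·f(k+1) − (k + 7)·f(k) − (1) = 0.
From deg A=1, deg B=1, deg C=0: d=1.
A polynomial solution: f(k) = k/6.
Then R = B(k−1)f/C = k*(k + 7)/6, so s_k = R(k)·t_k = -k/(2*k + 12).
s_(k+1) − s_k = -3/(k**2 + 13*k + 42) = t_k.
Sum = s_(7) − s_(1); s_(7) = -7/26, s_(1) = -1/14 ⇒ -18/91.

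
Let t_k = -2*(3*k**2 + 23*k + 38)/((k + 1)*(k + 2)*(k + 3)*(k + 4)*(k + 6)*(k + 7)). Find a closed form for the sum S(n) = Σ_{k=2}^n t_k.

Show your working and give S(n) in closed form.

S(n) = (-n**3 - 13*n**2 - 50*n + 64)/(60*(n**3 + 13*n**2 + 50*n + 56))

Compute t_(k+1)/t_k: get (k + 1)*(k + 6)*(23*k + 3*(k + 1)**2 + 61)/((k + 5)*(k + 8)*(3*k**2 + 23*k + 38)).
Normal form (A,B,C) = (k + 1, k + 8, k**3 + 38*k**2/3 + 51*k + 190/3).
Key eq: (k + 1)·f(k+1) = (k + 7)·f(k) + (k**3 + 38*k**2/3 + 51*k + 190/3).
d = 6 from the (1,1,3) case.
Solving with deg f ≤ 6: f(k) = k*(k + 2)*(k + 4)*(k + 5)*(k**2 + 10*k + 27)/54.
So s_k = (B(k−1)f/C)·t_k = (k*(k + 2)*(k + 4)*(k + 7)*(k**2 + 10*k + 27)/(18*(3*k**2 + 23*k + 38)))·t_k = k*(-k**2 - 10*k - 27)/(9*(k**3 + 10*k**2 + 27*k + 18)).
s_(k+1) − s_k = 2*(-3*k**2 - 23*k - 38)/(k**6 + 23*k**5 + 207*k**4 + 925*k**3 + 2144*k**2 + 2412*k + 1008) = t_k.
Telescope: S(n) = s_(n+1) − s_(2) = (-n**3 - 13*n**2 - 50*n - 38)/(9*(n**3 + 13*n**2 + 50*n + 56)) − (-17/180) = (-n**3 - 13*n**2 - 50*n + 64)/(60*(n**3 + 13*n**2 + 50*n + 56)).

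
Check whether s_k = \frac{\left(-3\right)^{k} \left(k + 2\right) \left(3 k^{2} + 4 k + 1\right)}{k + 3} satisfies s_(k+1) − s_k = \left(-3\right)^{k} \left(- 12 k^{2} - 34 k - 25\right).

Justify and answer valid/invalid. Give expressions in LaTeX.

s_(k+1) = (-3)**(k + 1)*(k + 3)*(4*k + 3*(k + 1)**2 + 5)/(k + 4)
s_(k+1) − s_k = (-3)**k*(-12*k**4 - 106*k**3 - 334*k**2 - 452*k - 224)/(k**2 + 7*k + 12)
(s_(k+1) − s_k) − t_k = (-3)**k*(12*k**3 + 73*k**2 + 131*k + 76)/(k**2 + 7*k + 12)

Invalid: residual \frac{\left(-3\right)^{k} \left(12 k^{3} + 73 k^{2} + 131 k + 76\right)}{k^{2} + 7 k + 12} ≠ 0.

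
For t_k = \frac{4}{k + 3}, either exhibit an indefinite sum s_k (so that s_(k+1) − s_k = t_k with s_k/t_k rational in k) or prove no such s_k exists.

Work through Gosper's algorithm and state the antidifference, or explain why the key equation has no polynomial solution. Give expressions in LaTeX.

none — t_k is not Gosper-summable

Compute t_(k+1)/t_k: get (k + 3)/(k + 4).
So A=k + 3 and B=k + 4, with C=1.
Solve (k + 3)·f(k+1) − (k + 3)·f(k) = 1.
Degrees (1,1,0) ⇒ d ≤ 0.
Write f(k) = c0. Then LHS − RHS = -1, requiring -1 = 0: contradictory. No certificate.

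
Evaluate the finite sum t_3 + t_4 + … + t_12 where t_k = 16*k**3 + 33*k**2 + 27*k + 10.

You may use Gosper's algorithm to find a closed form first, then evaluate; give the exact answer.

Σ = 120610

Ratio r(k) = (16*k**3 + 81*k**2 + 141*k + 86)/(16*k**3 + 33*k**2 + 27*k + 10).
Gosper form: A/B · C(k+1)/C(k) with A=1, B=1, C=k**3 + 33*k**2/16 + 27*k/16 + 5/8.
Key eq: (1)·f(k+1) = (1)·f(k) + (k**3 + 33*k**2/16 + 27*k/16 + 5/8).
deg f ≤ 4 (via 0,0,3).
A polynomial solution: f(k) = k*(k + 1)*(4*k**2 - k + 2)/16.
So s_k = (B(k−1)f/C)·t_k = (k*(4*k**2 - k + 2)/(16*k**2 + 17*k + 10))·t_k = k*(4*k**3 + 3*k**2 + k + 2).
s_(k+1) − s_k = 16*k**3 + 33*k**2 + 27*k + 10 = t_k.
Σ_(k=3)^(12) t_k = s_(13) − s_(3) = 121030 − (420) = 120610.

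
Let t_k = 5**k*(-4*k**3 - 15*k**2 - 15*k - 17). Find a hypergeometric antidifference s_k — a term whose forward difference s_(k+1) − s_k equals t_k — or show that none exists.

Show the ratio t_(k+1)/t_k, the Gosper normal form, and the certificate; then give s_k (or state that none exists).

r(k) = 5*(4*k**3 + 27*k**2 + 57*k + 51)/(4*k**3 + 15*k**2 + 15*k + 17) after simplifying.
A = 5, B = 1, C = k**3 + 15*k**2/4 + 15*k/4 + 17/4.
Solve (5)·f(k+1) − (1)·f(k) = k**3 + 15*k**2/4 + 15*k/4 + 17/4.
d = 3 from the (0,0,3) case.
Coefficient equations give f(k) = (k**3 + 3)/4.
Certificate R = B(k−1)f/C = (k**3 + 3)/(4*k**3 + 15*k**2 + 15*k + 17) gives s_k = 5**k*(-k**3 - 3).
s_(k+1) − s_k = 5**k*(k**3 - 5*(k + 1)**3 - 12) = t_k.

s_k = 5**k*(-k**3 - 3)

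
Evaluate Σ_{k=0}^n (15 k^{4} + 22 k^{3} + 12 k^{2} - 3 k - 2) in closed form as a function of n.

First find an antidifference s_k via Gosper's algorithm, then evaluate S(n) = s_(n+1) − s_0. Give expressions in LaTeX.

S(n) = 3 n^{5} + 13 n^{4} + 20 n^{3} + 10 n^{2} - 2 n - 2

Compute t_(k+1)/t_k: get (15*k**4 + 82*k**3 + 168*k**2 + 147*k + 44)/(15*k**4 + 22*k**3 + 12*k**2 - 3*k - 2).
Take A(k)=1, B(k)=1, C(k)=k**4 + 22*k**3/15 + 4*k**2/5 - k/5 - 2/15.
Need (1)·f(k+1) − (1)·f(k) = k**4 + 22*k**3/15 + 4*k**2/5 - k/5 - 2/15.
Bound: deg f ≤ 5.
Solving with deg f ≤ 5: f(k) = k*(3*k**4 - 2*k**3 - 2*k**2 - 2*k + 1)/15.
R(k) = B(k−1)·f(k)/C(k) = k*(3*k**4 - 2*k**3 - 2*k**2 - 2*k + 1)/(15*k**4 + 22*k**3 + 12*k**2 - 3*k - 2); s_k = R·t_k = k*(3*k**4 - 2*k**3 - 2*k**2 - 2*k + 1).
Verify: 15*k**4 + 22*k**3 + 12*k**2 - 3*k - 2 matches t_k.
Telescope: S(n) = s_(n+1) − s_(0) = 3*n**5 + 13*n**4 + 20*n**3 + 10*n**2 - 2*n - 2 − (0) = 3*n**5 + 13*n**4 + 20*n**3 + 10*n**2 - 2*n - 2.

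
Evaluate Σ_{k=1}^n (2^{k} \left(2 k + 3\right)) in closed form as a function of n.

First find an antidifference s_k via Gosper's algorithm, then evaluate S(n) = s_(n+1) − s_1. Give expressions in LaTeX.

t_(k+1)/t_k = 2*(2*k + 5)/(2*k + 3).
So A=2 and B=1, with C=k + 3/2.
f must satisfy (2)·f(k+1) − (1)·f(k) = k + 3/2.
Degrees (0,0,1) ⇒ d ≤ 1.
Solving with deg f ≤ 1: f(k) = (2*k - 1)/2.
Certificate R = B(k−1)f/C = (2*k - 1)/(2*k + 3) gives s_k = 2**k*(2*k - 1).
s_(k+1) − s_k = 2**k*(2*k + 3) = t_k.
Telescope: S(n) = s_(n+1) − s_(1) = 2**(n + 1)*(2*n + 1) − (2) = 4*2**n*n + 2*2**n - 2.

S(n) = 4 \cdot 2^{n} n + 2 \cdot 2^{n} - 2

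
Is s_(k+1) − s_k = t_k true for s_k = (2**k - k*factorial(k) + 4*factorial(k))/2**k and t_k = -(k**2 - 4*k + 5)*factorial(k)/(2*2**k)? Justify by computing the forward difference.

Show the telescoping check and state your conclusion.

s_(k+1) = (2*2**k - k**2*factorial(k) + 2*k*factorial(k) + 3*factorial(k))/(2*2**k)
s_(k+1) − s_k = -(k**2 - 4*k + 5)*factorial(k)/(2*2**k)
(s_(k+1) − s_k) − t_k = 0

valid (s_(k+1) − s_k reduces to t_k)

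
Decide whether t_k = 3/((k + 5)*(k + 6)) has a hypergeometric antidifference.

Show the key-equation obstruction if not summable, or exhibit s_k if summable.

Ratio r(k) = (k + 5)/(k + 7).
A = k + 5, B = k + 7, C = 1.
Need (k + 5)·f(k+1) − (k + 6)·f(k) = 1.
deg f ≤ 1 (via 1,1,0).
Coefficient equations give f(k) = k/5.
R(k) = B(k−1)·f(k)/C(k) = k*(k + 6)/5; s_k = R·t_k = 3*k/(5*(k + 5)).
Verify: 3/(k**2 + 11*k + 30) matches t_k.

Yes. s_k = 3*k/(5*(k + 5)).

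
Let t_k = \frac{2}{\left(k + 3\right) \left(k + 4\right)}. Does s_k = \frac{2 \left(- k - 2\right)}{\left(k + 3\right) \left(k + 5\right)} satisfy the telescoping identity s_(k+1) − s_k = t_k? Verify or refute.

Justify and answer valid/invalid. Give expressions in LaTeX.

s_(k+1) = 2*(-k - 3)/((k + 4)*(k + 6))
s_(k+1) − s_k = 2*(k**2 + 5*k + 3)/(k**4 + 18*k**3 + 119*k**2 + 342*k + 360)
(s_(k+1) − s_k) − t_k = 6*(-2*k - 9)/(k**4 + 18*k**3 + 119*k**2 + 342*k + 360)

Invalid: residual \frac{6 \left(- 2 k - 9\right)}{k^{4} + 18 k^{3} + 119 k^{2} + 342 k + 360} ≠ 0.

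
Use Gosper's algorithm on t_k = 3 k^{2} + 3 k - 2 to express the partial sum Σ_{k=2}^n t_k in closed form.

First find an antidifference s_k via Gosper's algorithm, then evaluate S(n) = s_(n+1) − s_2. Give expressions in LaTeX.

The ratio is (3*k**2 + 9*k + 4)/(3*k**2 + 3*k - 2).
Normal form (A,B,C) = (1, 1, k**2 + k - 2/3).
f must satisfy (1)·f(k+1) − (1)·f(k) = k**2 + k - 2/3.
From deg A=0, deg B=0, deg C=2: d=3.
Coefficient equations give f(k) = k*(k**2 - 3)/3.
R(k) = B(k−1)·f(k)/C(k) = k*(k**2 - 3)/(3*k**2 + 3*k - 2); s_k = R·t_k = k*(k**2 - 3).
s_(k+1) − s_k = 3*k**2 + 3*k - 2 = t_k.
Evaluate: s_(n+1) = n**3 + 3*n**2 - 2; subtract s_(2) = 2 ⇒ S(n) = n**3 + 3*n**2 - 4.

S(n) = n^{3} + 3 n^{2} - 4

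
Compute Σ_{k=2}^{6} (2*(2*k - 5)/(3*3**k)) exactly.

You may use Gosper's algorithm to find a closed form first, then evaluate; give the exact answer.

Step 1: r(k) = (2*k - 3)/(3*(2*k - 5)).
So A=1/3 and B=1, with C=k - 5/2.
Need (1/3)·f(k+1) − (1)·f(k) = k - 5/2.
From deg A=0, deg B=0, deg C=1: d=1.
Match coefficients ⇒ f(k) = -3*(k - 2)/2.
Certificate R = B(k−1)f/C = -3*(k - 2)/(2*k - 5) gives s_k = 2*(2 - k)/3**k.
Verify: 2*(2*k - 5)/(3*3**k) matches t_k.
Telescoping: Σ = s_(7) − s_(2) = -10/2187 − (0) = -10/2187.

Σ = -10/2187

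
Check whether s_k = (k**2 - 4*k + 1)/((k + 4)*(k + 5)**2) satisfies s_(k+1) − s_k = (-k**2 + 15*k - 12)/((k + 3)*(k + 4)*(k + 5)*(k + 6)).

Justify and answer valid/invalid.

Invalid: residual 4*(k**3 - 4*k**2 - 43*k + 33)/(k**6 + 29*k**5 + 347*k**4 + 2191*k**3 + 7692*k**2 + 14220*k + 10800) ≠ 0.

s_(k+1) = (-4*k + (k + 1)**2 - 3)/((k + 5)*(k + 6)**2)
s_(k+1) − s_k = (-k**3 + 11*k**2 + 74*k - 76)/(k**5 + 26*k**4 + 269*k**3 + 1384*k**2 + 3540*k + 3600)
(s_(k+1) − s_k) − t_k = 4*(k**3 - 4*k**2 - 43*k + 33)/(k**6 + 29*k**5 + 347*k**4 + 2191*k**3 + 7692*k**2 + 14220*k + 10800)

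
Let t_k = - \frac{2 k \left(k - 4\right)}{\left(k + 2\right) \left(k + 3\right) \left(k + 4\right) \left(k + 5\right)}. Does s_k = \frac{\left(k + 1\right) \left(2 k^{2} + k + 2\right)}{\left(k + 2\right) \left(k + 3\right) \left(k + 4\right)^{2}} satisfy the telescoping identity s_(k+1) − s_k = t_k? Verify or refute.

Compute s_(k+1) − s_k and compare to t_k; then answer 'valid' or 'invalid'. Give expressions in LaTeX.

s_(k+1) = (k + 2)*(k + 2*(k + 1)**2 + 3)/((k + 3)*(k + 4)*(k + 5)**2)
s_(k+1) − s_k = (-2*k**4 + 2*k**3 + 65*k**2 + 85*k + 30)/(k**6 + 23*k**5 + 217*k**4 + 1073*k**3 + 2926*k**2 + 4160*k + 2400)
(s_(k+1) − s_k) − t_k = 3*(4*k**3 + 11*k**2 - 25*k + 10)/(k**6 + 23*k**5 + 217*k**4 + 1073*k**3 + 2926*k**2 + 4160*k + 2400)

Invalid: residual \frac{3 \left(4 k^{3} + 11 k^{2} - 25 k + 10\right)}{k^{6} + 23 k^{5} + 217 k^{4} + 1073 k^{3} + 2926 k^{2} + 4160 k + 2400} ≠ 0.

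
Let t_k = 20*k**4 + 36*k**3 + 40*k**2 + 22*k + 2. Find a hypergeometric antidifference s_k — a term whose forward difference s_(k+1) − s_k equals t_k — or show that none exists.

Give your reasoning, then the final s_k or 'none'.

s_k = k*(4*k**4 - k**3 + 2*k**2 - 3)

The ratio is (10*k**4 + 58*k**3 + 134*k**2 + 145*k + 60)/(10*k**4 + 18*k**3 + 20*k**2 + 11*k + 1).
So A=1 and B=1, with C=k**4 + 9*k**3/5 + 2*k**2 + 11*k/10 + 1/10.
f must satisfy (1)·f(k+1) − (1)·f(k) = k**4 + 9*k**3/5 + 2*k**2 + 11*k/10 + 1/10.
d = 5 from the (0,0,4) case.
Solve for f: f(k) = k*(4*k**4 - k**3 + 2*k**2 - 3)/20 (degree 5 ≤ 5).
Get s_k = R·t_k = k*(4*k**4 - k**3 + 2*k**2 - 3) with R(k) = B(k−1)f(k)/C(k) = k*(4*k**4 - k**3 + 2*k**2 - 3)/(2*(10*k**4 + 18*k**3 + 20*k**2 + 11*k + 1)).
Verify: 20*k**4 + 36*k**3 + 40*k**2 + 22*k + 2 matches t_k.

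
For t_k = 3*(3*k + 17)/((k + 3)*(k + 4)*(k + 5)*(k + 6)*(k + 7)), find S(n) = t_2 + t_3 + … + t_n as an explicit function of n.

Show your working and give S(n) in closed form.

Compute t_(k+1)/t_k: get (k + 3)*(3*k + 20)/((k + 8)*(3*k + 17)).
Factor: A=k + 3; B=k + 8; C=k + 17/3.
Set up (k + 3)·f(k+1) − (k + 7)·f(k) − (k + 17/3) = 0.
Bound: deg f ≤ 4.
Solving with deg f ≤ 4: f(k) = k*(k + 5)*(k**2 + 13*k + 54)/216.
So s_k = (B(k−1)f/C)·t_k = (k*(k + 5)*(k + 7)*(k**2 + 13*k + 54)/(72*(3*k + 17)))·t_k = k*(k**2 + 13*k + 54)/(24*(k**3 + 13*k**2 + 54*k + 72)).
Verify: 3*(3*k + 17)/(k**5 + 25*k**4 + 245*k**3 + 1175*k**2 + 2754*k + 2520) matches t_k.
Evaluate: s_(n+1) = (n**3 + 16*n**2 + 83*n + 68)/(24*(n**3 + 16*n**2 + 83*n + 140)); subtract s_(2) = 7/240 ⇒ S(n) = (n**3 + 16*n**2 + 83*n - 100)/(80*(n**3 + 16*n**2 + 83*n + 140)).

S(n) = (n**3 + 16*n**2 + 83*n - 100)/(80*(n**3 + 16*n**2 + 83*n + 140))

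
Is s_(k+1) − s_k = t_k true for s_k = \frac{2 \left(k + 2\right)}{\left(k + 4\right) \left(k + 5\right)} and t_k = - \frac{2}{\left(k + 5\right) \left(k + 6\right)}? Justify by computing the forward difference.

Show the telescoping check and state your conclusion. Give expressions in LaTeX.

Invalid: residual \frac{8}{k^{3} + 15 k^{2} + 74 k + 120} ≠ 0.

s_(k+1) = 2*(k + 3)/((k + 5)*(k + 6))
s_(k+1) − s_k = -2*k/(k**3 + 15*k**2 + 74*k + 120)
(s_(k+1) − s_k) − t_k = 8/(k**3 + 15*k**2 + 74*k + 120)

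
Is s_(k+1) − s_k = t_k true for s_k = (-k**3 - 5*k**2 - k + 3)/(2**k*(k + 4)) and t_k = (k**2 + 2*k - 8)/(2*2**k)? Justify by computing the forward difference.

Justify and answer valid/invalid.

s_(k+1) = (-k - (k + 1)**3 - 5*(k + 1)**2 + 2)/(2*2**k*(k + 5))
s_(k+1) − s_k = (k**4 + 8*k**3 + 6*k**2 - 56*k - 46)/(2*2**k*(k**2 + 9*k + 20))
(s_(k+1) − s_k) − t_k = 3*(-k**3 - 8*k**2 - 8*k + 38)/(2*2**k*(k**2 + 9*k + 20))

Invalid: residual 3*(-k**3 - 8*k**2 - 8*k + 38)/(2*2**k*(k**2 + 9*k + 20)) ≠ 0.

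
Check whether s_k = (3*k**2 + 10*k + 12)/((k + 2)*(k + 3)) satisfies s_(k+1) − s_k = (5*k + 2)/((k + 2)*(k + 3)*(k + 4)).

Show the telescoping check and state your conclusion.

valid; difference matches t_k

s_(k+1) = (10*k + 3*(k + 1)**2 + 22)/((k + 3)*(k + 4))
s_(k+1) − s_k = (5*k + 2)/(k**3 + 9*k**2 + 26*k + 24)
(s_(k+1) − s_k) − t_k = 0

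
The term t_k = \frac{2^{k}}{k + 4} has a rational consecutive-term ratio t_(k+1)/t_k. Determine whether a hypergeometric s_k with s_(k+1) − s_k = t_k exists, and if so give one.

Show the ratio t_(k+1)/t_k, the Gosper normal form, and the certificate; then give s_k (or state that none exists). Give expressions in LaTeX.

r(k) = 2*(k + 4)/(k + 5) after simplifying.
Normal form (A,B,C) = (2*k + 8, k + 5, 1).
Solve (2*k + 8)·f(k+1) − (k + 4)·f(k) = 1.
Bound: deg f ≤ -1.
d = -1 < 0 ⇒ no nonzero polynomial f; not summable.

not Gosper-summable; s_k does not exist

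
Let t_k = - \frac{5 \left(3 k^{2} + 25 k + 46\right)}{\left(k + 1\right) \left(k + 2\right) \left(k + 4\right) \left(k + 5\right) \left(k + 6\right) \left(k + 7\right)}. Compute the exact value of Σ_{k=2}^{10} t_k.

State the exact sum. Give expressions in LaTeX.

Σ = -9/272

t_(k+1)/t_k = (k + 1)*(k + 4)*(25*k + 3*(k + 1)**2 + 71)/((k + 3)*(k + 8)*(3*k**2 + 25*k + 46)).
So A=k + 1 and B=k + 8, with C=k**3 + 34*k**2/3 + 121*k/3 + 46.
Key eq: (k + 1)·f(k+1) = (k + 7)·f(k) + (k**3 + 34*k**2/3 + 121*k/3 + 46).
From deg A=1, deg B=1, deg C=3: d=6.
Coefficient equations give f(k) = k*(k + 2)*(k + 3)*(k + 5)*(k**2 + 11*k + 34)/72.
Certificate R = B(k−1)f/C = k*(k + 2)*(k + 5)*(k + 7)*(k**2 + 11*k + 34)/(24*(3*k**2 + 25*k + 46)) gives s_k = 5*k*(-k**2 - 11*k - 34)/(24*(k**3 + 11*k**2 + 34*k + 24)).
Δs = 5*(-3*k**2 - 25*k - 46)/(k**6 + 25*k**5 + 247*k**4 + 1219*k**3 + 3112*k**2 + 3796*k + 1680), as required.
Telescoping: Σ = s_(11) − s_(2) = -253/1224 − (-25/144) = -9/272.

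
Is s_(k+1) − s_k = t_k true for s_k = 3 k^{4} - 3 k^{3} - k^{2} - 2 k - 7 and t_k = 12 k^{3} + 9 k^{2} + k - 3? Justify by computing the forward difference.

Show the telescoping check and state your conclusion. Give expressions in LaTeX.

Valid: the claim telescopes to t_k.

s_(k+1) = 3*k**4 + 9*k**3 + 8*k**2 - k - 10
s_(k+1) − s_k = 12*k**3 + 9*k**2 + k - 3
(s_(k+1) − s_k) − t_k = 0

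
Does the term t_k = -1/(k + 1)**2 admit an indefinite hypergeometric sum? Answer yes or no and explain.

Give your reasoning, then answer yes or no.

Compute t_(k+1)/t_k: get (k + 1)**2/(k + 2)**2.
Take A(k)=k**2 + 2*k + 1, B(k)=k**2 + 4*k + 4, C(k)=1.
f must satisfy (k**2 + 2*k + 1)·f(k+1) − (k**2 + 2*k + 1)·f(k) = 1.
deg f ≤ 0 (via 2,2,0).
Write f(k) = c0. Then LHS − RHS = -1, requiring -1 = 0: contradictory. No certificate.

No — the linear system for f has no solution.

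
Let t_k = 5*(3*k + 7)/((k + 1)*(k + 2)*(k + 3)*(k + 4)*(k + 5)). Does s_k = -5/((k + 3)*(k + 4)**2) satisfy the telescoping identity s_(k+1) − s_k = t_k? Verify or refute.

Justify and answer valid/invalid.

Invalid: residual 30*(-2*k**2 - 13*k - 19)/(k**7 + 24*k**6 + 240*k**5 + 1290*k**4 + 3999*k**3 + 7086*k**2 + 6560*k + 2400) ≠ 0.

s_(k+1) = -5/((k + 4)*(k + 5)**2)
s_(k+1) − s_k = 5*(3*k + 13)/(k**5 + 21*k**4 + 175*k**3 + 723*k**2 + 1480*k + 1200)
(s_(k+1) − s_k) − t_k = 30*(-2*k**2 - 13*k - 19)/(k**7 + 24*k**6 + 240*k**5 + 1290*k**4 + 3999*k**3 + 7086*k**2 + 6560*k + 2400)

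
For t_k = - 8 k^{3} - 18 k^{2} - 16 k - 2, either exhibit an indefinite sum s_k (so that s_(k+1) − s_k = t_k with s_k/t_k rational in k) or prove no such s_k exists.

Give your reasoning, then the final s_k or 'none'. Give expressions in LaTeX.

The ratio is (4*k**3 + 21*k**2 + 38*k + 22)/(4*k**3 + 9*k**2 + 8*k + 1).
Gosper form: A/B · C(k+1)/C(k) with A=1, B=1, C=k**3 + 9*k**2/4 + 2*k + 1/4.
Key eq: (1)·f(k+1) = (1)·f(k) + (k**3 + 9*k**2/4 + 2*k + 1/4).
Degrees (0,0,3) ⇒ d ≤ 4.
Solve for f: f(k) = k*(2*k**3 + 2*k**2 + k - 3)/8 (degree 4 ≤ 4).
Certificate R = B(k−1)f/C = k*(2*k**3 + 2*k**2 + k - 3)/(2*(4*k**3 + 9*k**2 + 8*k + 1)) gives s_k = k*(-2*k**3 - 2*k**2 - k + 3).
Δs = -8*k**3 - 18*k**2 - 16*k - 2, as required.

s_k = k \left(- 2 k^{3} - 2 k^{2} - k + 3\right)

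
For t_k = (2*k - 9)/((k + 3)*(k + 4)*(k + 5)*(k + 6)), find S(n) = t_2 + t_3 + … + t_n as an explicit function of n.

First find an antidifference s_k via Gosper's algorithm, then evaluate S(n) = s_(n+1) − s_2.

t_(k+1)/t_k = (k + 3)*(2*k - 7)/((k + 7)*(2*k - 9)).
Normal form (A,B,C) = (k + 3, k + 7, k - 9/2).
f must satisfy (k + 3)·f(k+1) − (k + 6)·f(k) = k - 9/2.
d = 3 from the (1,1,1) case.
Match coefficients ⇒ f(k) = -k*(k**2 + 12*k + 77)/60.
R(k) = B(k−1)·f(k)/C(k) = -k*(k + 6)*(k**2 + 12*k + 77)/(30*(2*k - 9)); s_k = R·t_k = k*(-k**2 - 12*k - 77)/(30*(k + 3)*(k + 4)*(k + 5)).
Δs = (2*k - 9)/(k**4 + 18*k**3 + 119*k**2 + 342*k + 360), as required.
Σ_(k=2)^n t_k = s_(n+1) − s_(2) = ((-n**3 - 15*n**2 - 104*n - 90)/(30*(n**3 + 15*n**2 + 74*n + 120))) − (-1/30), i.e. (1 - n)/(n**3 + 15*n**2 + 74*n + 120).

S(n) = (1 - n)/(n**3 + 15*n**2 + 74*n + 120)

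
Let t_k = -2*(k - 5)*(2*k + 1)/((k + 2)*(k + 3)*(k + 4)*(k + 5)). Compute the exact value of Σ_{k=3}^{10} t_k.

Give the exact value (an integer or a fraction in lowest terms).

The ratio is (k - 4)*(k + 2)*(2*k + 3)/((k - 5)*(k + 6)*(2*k + 1)).
So A=k + 2 and B=k + 6, with C=k**2 - 9*k/2 - 5/2.
Solve (k + 2)·f(k+1) − (k + 5)·f(k) = k**2 - 9*k/2 - 5/2.
Degrees (1,1,2) ⇒ d ≤ 3.
A polynomial solution: f(k) = -k*(4*k + 1)/4.
Certificate R = B(k−1)f/C = -k*(k + 5)*(4*k + 1)/(2*(k - 5)*(2*k + 1)) gives s_k = k*(4*k + 1)/(k**3 + 9*k**2 + 26*k + 24).
Check: Δs_k = 2*(-2*k**2 + 9*k + 5)/(k**4 + 14*k**3 + 71*k**2 + 154*k + 120). ✓
Sum = s_(11) − s_(3); s_(11) = 33/182, s_(3) = 13/70 ⇒ -2/455.

Σ = -2/455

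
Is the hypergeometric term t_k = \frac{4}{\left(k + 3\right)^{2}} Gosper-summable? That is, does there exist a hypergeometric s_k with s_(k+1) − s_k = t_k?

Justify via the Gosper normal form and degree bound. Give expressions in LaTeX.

No — key equation has no polynomial f.

Step 1: r(k) = (k + 3)**2/(k + 4)**2.
Normal form (A,B,C) = (k**2 + 6*k + 9, k**2 + 8*k + 16, 1).
Solve (k**2 + 6*k + 9)·f(k+1) − (k**2 + 6*k + 9)·f(k) = 1.
d = 0 from the (2,2,0) case.
Generic f = c0 gives residual -1; -1 = 0 cannot hold, so t_k is not Gosper-summable.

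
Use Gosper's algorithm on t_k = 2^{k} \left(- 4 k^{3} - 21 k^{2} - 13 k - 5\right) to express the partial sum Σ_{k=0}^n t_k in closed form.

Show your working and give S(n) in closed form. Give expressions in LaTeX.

t_(k+1)/t_k = 2*(4*k**3 + 33*k**2 + 67*k + 43)/(4*k**3 + 21*k**2 + 13*k + 5).
Take A(k)=2, B(k)=1, C(k)=k**3 + 21*k**2/4 + 13*k/4 + 5/4.
Need (2)·f(k+1) − (1)·f(k) = k**3 + 21*k**2/4 + 13*k/4 + 5/4.
Bound: deg f ≤ 3.
A polynomial solution: f(k) = (4*k**3 - 3*k**2 + k + 1)/4.
So s_k = (B(k−1)f/C)·t_k = ((4*k**3 - 3*k**2 + k + 1)/(4*k**3 + 21*k**2 + 13*k + 5))·t_k = 2**k*(-4*k**3 + 3*k**2 - k - 1).
Verify: 2**k*(-4*k**3 - 21*k**2 - 13*k - 5) matches t_k.
Σ_(k=0)^n t_k = s_(n+1) − s_(0) = (2**(n + 1)*(-4*n**3 - 9*n**2 - 7*n - 3)) − (-1), i.e. -8*2**n*n**3 - 18*2**n*n**2 - 14*2**n*n - 6*2**n + 1.

S(n) = - 8 \cdot 2^{n} n^{3} - 18 \cdot 2^{n} n^{2} - 14 \cdot 2^{n} n - 6 \cdot 2^{n} + 1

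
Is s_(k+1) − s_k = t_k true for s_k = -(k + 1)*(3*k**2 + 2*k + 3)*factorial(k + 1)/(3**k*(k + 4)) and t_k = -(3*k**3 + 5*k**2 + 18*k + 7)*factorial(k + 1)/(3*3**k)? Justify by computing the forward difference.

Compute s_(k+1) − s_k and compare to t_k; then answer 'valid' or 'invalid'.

Invalid: residual (3*k**4 + 17*k**3 + 29*k**2 + 73*k + 19)*factorial(k + 1)/(3**k*(k + 4)*(k + 5)) ≠ 0.

s_(k+1) = -(k + 2)*(3*k**2 + 8*k + 8)*factorial(k + 2)/(3*3**k*(k + 5))
s_(k+1) − s_k = -(3*k**5 + 23*k**4 + 72*k**3 + 182*k**2 + 204*k + 83)*factorial(k + 1)/(3*3**k*(k + 4)*(k + 5))
(s_(k+1) − s_k) − t_k = (3*k**4 + 17*k**3 + 29*k**2 + 73*k + 19)*factorial(k + 1)/(3**k*(k + 4)*(k + 5))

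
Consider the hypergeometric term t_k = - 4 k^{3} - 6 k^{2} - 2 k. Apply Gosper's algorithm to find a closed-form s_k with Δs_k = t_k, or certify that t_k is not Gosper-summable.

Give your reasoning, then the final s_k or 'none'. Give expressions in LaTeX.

Step 1: r(k) = (2*k**2 + 7*k + 6)/(k*(2*k + 1)).
Factor: A=1; B=1; C=k**3 + 3*k**2/2 + k/2.
Need (1)·f(k+1) − (1)·f(k) = k**3 + 3*k**2/2 + k/2.
From deg A=0, deg B=0, deg C=3: d=4.
A polynomial solution: f(k) = k**2*(k - 1)*(k + 1)/4.
Then R = B(k−1)f/C = k*(k - 1)/(2*(2*k + 1)), so s_k = R(k)·t_k = -k**4 + k**2.
s_(k+1) − s_k = 2*k*(-2*k**2 - 3*k - 1) = t_k.

s_k = - k^{4} + k^{2}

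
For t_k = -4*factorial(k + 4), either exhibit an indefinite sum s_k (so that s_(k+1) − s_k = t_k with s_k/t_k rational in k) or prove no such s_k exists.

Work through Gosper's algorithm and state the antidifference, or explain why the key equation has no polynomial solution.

no hypergeometric antidifference exists

t_(k+1)/t_k = k + 5.
A = k + 5, B = 1, C = 1.
Need (k + 5)·f(k+1) − (1)·f(k) = 1.
Bound: deg f ≤ -1.
d = -1 < 0 ⇒ no nonzero polynomial f; not summable.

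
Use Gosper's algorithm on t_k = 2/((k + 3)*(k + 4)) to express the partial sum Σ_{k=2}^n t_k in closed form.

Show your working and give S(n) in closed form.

S(n) = 2*(n - 1)/(5*(n + 4))

Compute t_(k+1)/t_k: get (k + 3)/(k + 5).
Normal form (A,B,C) = (k + 3, k + 5, 1).
Key eq: (k + 3)·f(k+1) = (k + 4)·f(k) + (1).
Degrees (1,1,0) ⇒ d ≤ 1.
Solve for f: f(k) = k/3 (degree 1 ≤ 1).
Then R = B(k−1)f/C = k*(k + 4)/3, so s_k = R(k)·t_k = 2*k/(3*(k + 3)).
s_(k+1) − s_k = 2/(k**2 + 7*k + 12) = t_k.
Evaluate: s_(n+1) = 2*(n + 1)/(3*(n + 4)); subtract s_(2) = 4/15 ⇒ S(n) = 2*(n - 1)/(5*(n + 4)).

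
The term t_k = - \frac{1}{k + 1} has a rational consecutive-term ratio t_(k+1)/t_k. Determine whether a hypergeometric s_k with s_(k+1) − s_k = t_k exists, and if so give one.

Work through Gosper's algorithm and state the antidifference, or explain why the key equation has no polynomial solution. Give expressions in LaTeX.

t_(k+1)/t_k = (k + 1)/(k + 2).
Normal form (A,B,C) = (k + 1, k + 2, 1).
f must satisfy (k + 1)·f(k+1) − (k + 1)·f(k) = 1.
Degrees (1,1,0) ⇒ d ≤ 0.
Generic f = c0 gives residual -1; -1 = 0 cannot hold, so t_k is not Gosper-summable.

no hypergeometric antidifference exists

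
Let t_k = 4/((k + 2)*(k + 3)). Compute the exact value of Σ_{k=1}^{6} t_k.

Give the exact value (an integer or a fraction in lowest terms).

Σ = 8/9

The ratio is (k + 2)/(k + 4).
Gosper form: A/B · C(k+1)/C(k) with A=k + 2, B=k + 4, C=1.
Set up (k + 2)·f(k+1) − (k + 3)·f(k) − (1) = 0.
Bound: deg f ≤ 1.
Match coefficients ⇒ f(k) = k/2.
Get s_k = R·t_k = 2*k/(k + 2) with R(k) = B(k−1)f(k)/C(k) = k*(k + 3)/2.
Check: Δs_k = 4/(k**2 + 5*k + 6). ✓
Evaluate s at k=7 and k=1: 14/9 and 2/3; difference 8/9.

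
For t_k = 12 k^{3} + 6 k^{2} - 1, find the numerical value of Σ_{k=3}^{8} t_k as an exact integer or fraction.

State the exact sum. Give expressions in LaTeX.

Compute t_(k+1)/t_k: get (12*(k + 1)**3 + 6*(k + 1)**2 - 1)/(12*k**3 + 6*k**2 - 1).
Factor: A=1; B=1; C=k**3 + k**2/2 - 1/12.
Need (1)·f(k+1) − (1)·f(k) = k**3 + k**2/2 - 1/12.
Degrees (0,0,3) ⇒ d ≤ 4.
Coefficient equations give f(k) = k**3*(3*k - 4)/12.
So s_k = (B(k−1)f/C)·t_k = (k**3*(3*k - 4)/(12*k**3 + 6*k**2 - 1))·t_k = k**3*(3*k - 4).
s_(k+1) − s_k = 12*k**3 + 6*k**2 - 1 = t_k.
Evaluate s at k=9 and k=3: 16767 and 135; difference 16632.

Σ = 16632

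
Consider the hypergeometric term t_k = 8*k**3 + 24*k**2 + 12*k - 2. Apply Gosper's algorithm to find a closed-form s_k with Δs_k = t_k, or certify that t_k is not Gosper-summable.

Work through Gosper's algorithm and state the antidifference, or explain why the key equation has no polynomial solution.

s_k = 2*k*(k**3 + 2*k**2 - 2*k - 2)

r(k) = (4*k**3 + 24*k**2 + 42*k + 21)/(4*k**3 + 12*k**2 + 6*k - 1) after simplifying.
So A=1 and B=1, with C=k**3 + 3*k**2 + 3*k/2 - 1/4.
Need (1)·f(k+1) − (1)·f(k) = k**3 + 3*k**2 + 3*k/2 - 1/4.
Degrees (0,0,3) ⇒ d ≤ 4.
A polynomial solution: f(k) = k*(k**3 + 2*k**2 - 2*k - 2)/4.
Then R = B(k−1)f/C = k*(k**3 + 2*k**2 - 2*k - 2)/(4*k**3 + 12*k**2 + 6*k - 1), so s_k = R(k)·t_k = 2*k*(k**3 + 2*k**2 - 2*k - 2).
Check: Δs_k = 8*k**3 + 24*k**2 + 12*k - 2. ✓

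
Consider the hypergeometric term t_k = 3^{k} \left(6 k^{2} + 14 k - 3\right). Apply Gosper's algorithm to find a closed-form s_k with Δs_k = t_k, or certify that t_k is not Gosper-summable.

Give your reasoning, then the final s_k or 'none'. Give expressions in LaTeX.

s_k = 3^{k} \left(3 k^{2} - 2 k - 3\right)

t_(k+1)/t_k = 3*(6*k**2 + 26*k + 17)/(6*k**2 + 14*k - 3).
Factor: A=3; B=1; C=k**2 + 7*k/3 - 1/2.
f must satisfy (3)·f(k+1) − (1)·f(k) = k**2 + 7*k/3 - 1/2.
Degrees (0,0,2) ⇒ d ≤ 2.
Solve for f: f(k) = (3*k**2 - 2*k - 3)/6 (degree 2 ≤ 2).
R(k) = B(k−1)·f(k)/C(k) = (3*k**2 - 2*k - 3)/(6*k**2 + 14*k - 3); s_k = R·t_k = 3**k*(3*k**2 - 2*k - 3).
Verify: 3**k*(6*k**2 + 14*k - 3) matches t_k.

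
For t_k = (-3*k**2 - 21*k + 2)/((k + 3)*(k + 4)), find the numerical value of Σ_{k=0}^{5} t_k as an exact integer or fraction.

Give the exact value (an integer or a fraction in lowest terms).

r(k) = (k + 3)*(21*k + 3*(k + 1)**2 + 19)/((k + 5)*(3*k**2 + 21*k - 2)) after simplifying.
Take A(k)=k + 3, B(k)=k + 5, C(k)=k**2 + 7*k - 2/3.
Set up (k + 3)·f(k+1) − (k + 4)·f(k) − (k**2 + 7*k - 2/3) = 0.
d = 2 from the (1,1,2) case.
A polynomial solution: f(k) = k*(9*k - 11)/9.
R(k) = B(k−1)·f(k)/C(k) = k*(k + 4)*(9*k - 11)/(3*(3*k**2 + 21*k - 2)); s_k = R·t_k = k*(11 - 9*k)/(3*(k + 3)).
s_(k+1) − s_k = (-3*k**2 - 21*k + 2)/(k**2 + 7*k + 12) = t_k.
Telescoping: Σ = s_(6) − s_(0) = -86/9 − (0) = -86/9.

Σ = -86/9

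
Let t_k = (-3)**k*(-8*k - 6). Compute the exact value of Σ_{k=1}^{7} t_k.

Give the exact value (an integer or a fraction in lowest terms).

Σ = 104982

Compute t_(k+1)/t_k: get 3*(-4*k - 7)/(4*k + 3).
Gosper form: A/B · C(k+1)/C(k) with A=-3, B=1, C=k + 3/4.
Set up (-3)·f(k+1) − (1)·f(k) − (k + 3/4) = 0.
Degrees (0,0,1) ⇒ d ≤ 1.
Coefficient equations give f(k) = -k/4.
Then R = B(k−1)f/C = -k/(4*k + 3), so s_k = R(k)·t_k = 2*(-3)**k*k.
Δs = (-3)**k*(-8*k - 6), as required.
Sum = s_(8) − s_(1); s_(8) = 104976, s_(1) = -6 ⇒ 104982.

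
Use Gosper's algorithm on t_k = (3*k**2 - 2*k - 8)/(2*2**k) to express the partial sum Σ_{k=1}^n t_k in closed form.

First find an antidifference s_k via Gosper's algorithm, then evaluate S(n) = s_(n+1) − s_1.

S(n) = (6*2**n - 3*n**2 - 10*n - 6)/(2*2**n)

t_(k+1)/t_k = (3*k**2 + 4*k - 7)/(2*(3*k**2 - 2*k - 8)).
A = 1/2, B = 1, C = k**2 - 2*k/3 - 8/3.
Set up (1/2)·f(k+1) − (1)·f(k) − (k**2 - 2*k/3 - 8/3) = 0.
From deg A=0, deg B=0, deg C=2: d=2.
Match coefficients ⇒ f(k) = -2*(3*k**2 + 4*k - 1)/3.
Certificate R = B(k−1)f/C = -2*(3*k**2 + 4*k - 1)/((k - 2)*(3*k + 4)) gives s_k = (-3*k**2 - 4*k + 1)/2**k.
Verify: (3*k**2 - 2*k - 8)/(2*2**k) matches t_k.
Evaluate: s_(n+1) = 2**(-n - 1)*(-3*n**2 - 10*n - 6); subtract s_(1) = -3 ⇒ S(n) = (6*2**n - 3*n**2 - 10*n - 6)/(2*2**n).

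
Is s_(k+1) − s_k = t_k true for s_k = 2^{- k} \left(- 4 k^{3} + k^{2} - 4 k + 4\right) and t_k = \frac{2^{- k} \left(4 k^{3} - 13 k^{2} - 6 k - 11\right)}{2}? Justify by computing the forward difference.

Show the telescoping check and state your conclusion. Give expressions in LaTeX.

s_(k+1) = (-4*k - 4*(k + 1)**3 + (k + 1)**2)/(2*2**k)
s_(k+1) − s_k = (4*k**3 - 13*k**2 - 6*k - 11)/(2*2**k)
(s_(k+1) − s_k) − t_k = 0

valid (s_(k+1) − s_k reduces to t_k)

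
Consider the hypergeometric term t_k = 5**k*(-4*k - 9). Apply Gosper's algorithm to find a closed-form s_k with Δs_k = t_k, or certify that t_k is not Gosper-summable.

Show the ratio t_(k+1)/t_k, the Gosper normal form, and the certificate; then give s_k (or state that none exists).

s_k = 5**k*(-k - 1)

t_(k+1)/t_k = 5*(4*k + 13)/(4*k + 9).
Normal form (A,B,C) = (5, 1, k + 9/4).
Set up (5)·f(k+1) − (1)·f(k) − (k + 9/4) = 0.
Degrees (0,0,1) ⇒ d ≤ 1.
Solve for f: f(k) = (k + 1)/4 (degree 1 ≤ 1).
So s_k = (B(k−1)f/C)·t_k = ((k + 1)/(4*k + 9))·t_k = 5**k*(-k - 1).
Δs = 5**k*(-4*k - 9), as required.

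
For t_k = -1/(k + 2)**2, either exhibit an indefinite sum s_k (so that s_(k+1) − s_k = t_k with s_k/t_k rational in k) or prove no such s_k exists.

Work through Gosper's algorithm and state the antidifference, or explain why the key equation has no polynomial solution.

no hypergeometric antidifference exists

Compute t_(k+1)/t_k: get (k + 2)**2/(k + 3)**2.
So A=k**2 + 4*k + 4 and B=k**2 + 6*k + 9, with C=1.
Solve (k**2 + 4*k + 4)·f(k+1) − (k**2 + 4*k + 4)·f(k) = 1.
d = 0 from the (2,2,0) case.
Put f(k) = c0: A·f(k+1) − B(k−1)·f(k) − C = -1; need -1 = 0 — inconsistent ⇒ no f, not summable.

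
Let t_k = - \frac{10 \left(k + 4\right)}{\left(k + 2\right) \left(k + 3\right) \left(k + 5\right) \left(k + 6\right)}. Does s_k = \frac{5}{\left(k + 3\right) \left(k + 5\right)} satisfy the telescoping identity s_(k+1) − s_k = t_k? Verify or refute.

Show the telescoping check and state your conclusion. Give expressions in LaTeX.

Invalid: residual \frac{5 \left(3 k + 14\right)}{k^{5} + 20 k^{4} + 155 k^{3} + 580 k^{2} + 1044 k + 720} ≠ 0.

s_(k+1) = 5/((k + 4)*(k + 6))
s_(k+1) − s_k = 5*(-2*k - 9)/(k**4 + 18*k**3 + 119*k**2 + 342*k + 360)
(s_(k+1) − s_k) − t_k = 5*(3*k + 14)/(k**5 + 20*k**4 + 155*k**3 + 580*k**2 + 1044*k + 720)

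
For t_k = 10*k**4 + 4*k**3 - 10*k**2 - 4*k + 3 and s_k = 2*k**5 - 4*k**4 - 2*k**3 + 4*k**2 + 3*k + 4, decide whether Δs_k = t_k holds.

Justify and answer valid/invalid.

s_(k+1) = 2*k**5 + 6*k**4 + 2*k**3 - 6*k**2 - k + 7
s_(k+1) − s_k = 10*k**4 + 4*k**3 - 10*k**2 - 4*k + 3
(s_(k+1) − s_k) − t_k = 0

Valid — Δs_k = t_k.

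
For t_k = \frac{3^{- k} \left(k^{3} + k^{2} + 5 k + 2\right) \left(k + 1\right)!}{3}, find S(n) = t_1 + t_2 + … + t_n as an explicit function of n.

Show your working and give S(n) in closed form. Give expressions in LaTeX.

The ratio is (k + 2)*(5*k + (k + 1)**3 + (k + 1)**2 + 7)/(3*(k**3 + k**2 + 5*k + 2)).
Gosper form: A/B · C(k+1)/C(k) with A=k/3 + 2/3, B=1, C=k**3 + k**2 + 5*k + 2.
Key eq: (k/3 + 2/3)·f(k+1) = (1)·f(k) + (k**3 + k**2 + 5*k + 2).
d = 2 from the (1,0,3) case.
Coefficient equations give f(k) = 3*k**2.
So s_k = (B(k−1)f/C)·t_k = (3*k**2/(k**3 + k**2 + 5*k + 2))·t_k = k**2*factorial(k + 1)/3**k.
Verify: (k**3 + k**2 + 5*k + 2)*factorial(k + 1)/(3*3**k) matches t_k.
Evaluate: s_(n+1) = 3**(-n - 1)*(n + 1)**2*factorial(n + 2); subtract s_(1) = 2/3 ⇒ S(n) = 3**(-n - 1)*(-2*3**n + n**4*factorial(n) + 5*n**3*factorial(n) + 9*n**2*factorial(n) + 7*n*factorial(n) + 2*factorial(n)).

S(n) = 3^{- n - 1} \left(- 2 \cdot 3^{n} + n^{4} n! + 5 n^{3} n! + 9 n^{2} n! + 7 n n! + 2 n!\right)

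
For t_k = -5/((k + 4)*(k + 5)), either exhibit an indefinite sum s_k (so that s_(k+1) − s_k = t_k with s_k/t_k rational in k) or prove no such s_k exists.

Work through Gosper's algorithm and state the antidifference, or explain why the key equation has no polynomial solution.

s_k = -5*k/(4*k + 16)

Step 1: r(k) = (k + 4)/(k + 6).
Normal form (A,B,C) = (k + 4, k + 6, 1).
Set up (k + 4)·f(k+1) − (k + 5)·f(k) − (1) = 0.
From deg A=1, deg B=1, deg C=0: d=1.
Match coefficients ⇒ f(k) = k/4.
Get s_k = R·t_k = -5*k/(4*k + 16) with R(k) = B(k−1)f(k)/C(k) = k*(k + 5)/4.
Check: Δs_k = -5/(k**2 + 9*k + 20). ✓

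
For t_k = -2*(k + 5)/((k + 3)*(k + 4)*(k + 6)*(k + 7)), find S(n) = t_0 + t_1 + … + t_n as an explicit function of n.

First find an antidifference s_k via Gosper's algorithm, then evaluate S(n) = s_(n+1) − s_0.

Compute t_(k+1)/t_k: get (k + 3)*(k + 6)**2/((k + 5)**2*(k + 8)).
Gosper form: A/B · C(k+1)/C(k) with A=k + 3, B=k + 8, C=k**2 + 10*k + 25.
Solve (k + 3)·f(k+1) − (k + 7)·f(k) = k**2 + 10*k + 25.
From deg A=1, deg B=1, deg C=2: d=4.
Solving with deg f ≤ 4: f(k) = k*(k + 4)*(k + 5)*(k + 9)/36.
So s_k = (B(k−1)f/C)·t_k = (k*(k + 4)*(k + 7)*(k + 9)/(36*(k + 5)))·t_k = k*(-k - 9)/(18*(k**2 + 9*k + 18)).
Check: Δs_k = 2*(-k - 5)/(k**4 + 20*k**3 + 145*k**2 + 450*k + 504). ✓
Telescope: S(n) = s_(n+1) − s_(0) = (-n**2 - 11*n - 10)/(18*(n**2 + 11*n + 28)) − (0) = (-n**2 - 11*n - 10)/(18*(n**2 + 11*n + 28)).

S(n) = (-n**2 - 11*n - 10)/(18*(n**2 + 11*n + 28))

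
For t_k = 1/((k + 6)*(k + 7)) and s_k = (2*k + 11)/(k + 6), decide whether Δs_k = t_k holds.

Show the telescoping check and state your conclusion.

s_(k+1) = (2*k + 13)/(k + 7)
s_(k+1) − s_k = 1/(k**2 + 13*k + 42)
(s_(k+1) − s_k) − t_k = 0

Valid — Δs_k = t_k.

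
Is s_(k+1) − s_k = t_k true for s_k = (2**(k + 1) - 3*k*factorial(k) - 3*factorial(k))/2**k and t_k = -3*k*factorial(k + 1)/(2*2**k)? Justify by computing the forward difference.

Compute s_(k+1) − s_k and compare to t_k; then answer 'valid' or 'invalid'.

s_(k+1) = (4*2**k - 3*k**2*factorial(k) - 9*k*factorial(k) - 6*factorial(k))/(2*2**k)
s_(k+1) − s_k = -3*k*factorial(k + 1)/(2*2**k)
(s_(k+1) − s_k) − t_k = 0

Valid: the claim telescopes to t_k.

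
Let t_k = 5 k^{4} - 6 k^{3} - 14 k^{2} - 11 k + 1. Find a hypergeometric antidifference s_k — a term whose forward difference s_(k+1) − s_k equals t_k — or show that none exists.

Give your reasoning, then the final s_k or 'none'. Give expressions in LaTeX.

Step 1: r(k) = (5*k**4 + 14*k**3 - 2*k**2 - 37*k - 25)/(5*k**4 - 6*k**3 - 14*k**2 - 11*k + 1).
Factor: A=1; B=1; C=k**4 - 6*k**3/5 - 14*k**2/5 - 11*k/5 + 1/5.
Set up (1)·f(k+1) − (1)·f(k) − (k**4 - 6*k**3/5 - 14*k**2/5 - 11*k/5 + 1/5) = 0.
Bound: deg f ≤ 5.
Coefficient equations give f(k) = k*(k**4 - 4*k**3 + 4)/5.
Get s_k = R·t_k = k*(k**4 - 4*k**3 + 4) with R(k) = B(k−1)f(k)/C(k) = k*(k**4 - 4*k**3 + 4)/(5*k**4 - 6*k**3 - 14*k**2 - 11*k + 1).
Δs = 5*k**4 - 6*k**3 - 14*k**2 - 11*k + 1, as required.

s_k = k \left(k^{4} - 4 k^{3} + 4\right)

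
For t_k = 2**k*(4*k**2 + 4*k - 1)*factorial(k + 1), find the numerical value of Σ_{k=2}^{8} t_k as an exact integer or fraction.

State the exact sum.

t_(k+1)/t_k = 2*(4*k**3 + 20*k**2 + 31*k + 14)/(4*k**2 + 4*k - 1).
Gosper form: A/B · C(k+1)/C(k) with A=2*k + 4, B=1, C=k**2 + k - 1/4.
Key eq: (2*k + 4)·f(k+1) = (1)·f(k) + (k**2 + k - 1/4).
Degrees (1,0,2) ⇒ d ≤ 1.
A polynomial solution: f(k) = (2*k - 3)/4.
R(k) = B(k−1)·f(k)/C(k) = (2*k - 3)/(4*k**2 + 4*k - 1); s_k = R·t_k = 2**k*(2*k - 3)*factorial(k + 1).
Δs = 2**k*(4*k**2 + 4*k - 1)*factorial(k + 1), as required.
Telescoping: Σ = s_(9) − s_(2) = 27869184000 − (24) = 27869183976.

Σ = 27869183976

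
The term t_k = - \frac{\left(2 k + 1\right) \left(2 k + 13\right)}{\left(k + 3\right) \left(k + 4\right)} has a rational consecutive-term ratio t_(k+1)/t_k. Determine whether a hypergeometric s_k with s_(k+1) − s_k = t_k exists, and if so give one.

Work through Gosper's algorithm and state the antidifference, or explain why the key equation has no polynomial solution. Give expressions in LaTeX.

Ratio r(k) = (k + 3)*(2*k + 3)*(2*k + 15)/((k + 5)*(2*k + 1)*(2*k + 13)).
Factor: A=k + 3; B=k + 5; C=k**2 + 7*k + 13/4.
Key eq: (k + 3)·f(k+1) = (k + 4)·f(k) + (k**2 + 7*k + 13/4).
From deg A=1, deg B=1, deg C=2: d=2.
A polynomial solution: f(k) = k*(12*k + 1)/12.
Certificate R = B(k−1)f/C = k*(k + 4)*(12*k + 1)/(3*(2*k + 1)*(2*k + 13)) gives s_k = k*(-12*k - 1)/(3*(k + 3)).
Check: Δs_k = (-4*k**2 - 28*k - 13)/(k**2 + 7*k + 12). ✓

s_k = \frac{k \left(- 12 k - 1\right)}{3 \left(k + 3\right)}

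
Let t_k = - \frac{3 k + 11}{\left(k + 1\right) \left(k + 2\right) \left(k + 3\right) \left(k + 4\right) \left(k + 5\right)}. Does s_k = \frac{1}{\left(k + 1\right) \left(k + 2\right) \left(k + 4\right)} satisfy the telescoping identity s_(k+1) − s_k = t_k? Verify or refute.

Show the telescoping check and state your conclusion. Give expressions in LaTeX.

valid; difference matches t_k

s_(k+1) = 1/((k + 2)*(k + 3)*(k + 5))
s_(k+1) − s_k = ((k + 1)*(k + 4) - (k + 3)*(k + 5))/((k + 1)*(k + 2)*(k + 3)*(k + 4)*(k + 5))
(s_(k+1) − s_k) − t_k = 0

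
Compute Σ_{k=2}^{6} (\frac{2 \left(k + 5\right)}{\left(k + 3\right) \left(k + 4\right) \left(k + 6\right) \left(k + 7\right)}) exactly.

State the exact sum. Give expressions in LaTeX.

Compute t_(k+1)/t_k: get (k + 3)*(k + 6)**2/((k + 5)**2*(k + 8)).
So A=k + 3 and B=k + 8, with C=k**2 + 10*k + 25.
Need (k + 3)·f(k+1) − (k + 7)·f(k) = k**2 + 10*k + 25.
From deg A=1, deg B=1, deg C=2: d=4.
Solve for f: f(k) = k*(k + 4)*(k + 5)*(k + 9)/36 (degree 4 ≤ 4).
Then R = B(k−1)f/C = k*(k + 4)*(k + 7)*(k + 9)/(36*(k + 5)), so s_k = R(k)·t_k = k*(k + 9)/(18*(k**2 + 9*k + 18)).
Verify: 2*(k + 5)/(k**4 + 20*k**3 + 145*k**2 + 450*k + 504) matches t_k.
Sum = s_(7) − s_(2); s_(7) = 28/585, s_(2) = 11/360 ⇒ 9/520.

Σ = 9/520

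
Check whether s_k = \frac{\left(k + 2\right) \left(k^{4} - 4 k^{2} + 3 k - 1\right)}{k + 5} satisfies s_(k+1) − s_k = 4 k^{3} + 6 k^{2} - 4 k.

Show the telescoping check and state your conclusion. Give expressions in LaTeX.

Invalid: residual \frac{3 \left(- 3 k^{4} - 26 k^{3} - 30 k^{2} + 23 k - 1\right)}{k^{2} + 11 k + 30} ≠ 0.

s_(k+1) = (k + 3)*(3*k + (k + 1)**4 - 4*(k + 1)**2 + 2)/(k + 6)
s_(k+1) − s_k = (4*k**5 + 41*k**4 + 104*k**3 + 46*k**2 - 51*k - 3)/(k**2 + 11*k + 30)
(s_(k+1) − s_k) − t_k = 3*(-3*k**4 - 26*k**3 - 30*k**2 + 23*k - 1)/(k**2 + 11*k + 30)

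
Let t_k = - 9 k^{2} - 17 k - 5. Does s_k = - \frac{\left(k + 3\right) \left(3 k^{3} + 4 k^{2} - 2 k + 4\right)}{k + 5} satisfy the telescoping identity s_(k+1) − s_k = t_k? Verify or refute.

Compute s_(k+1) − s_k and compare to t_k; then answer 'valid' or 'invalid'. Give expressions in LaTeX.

Invalid: residual \frac{2 \left(6 k^{3} + 58 k^{2} + 92 k + 21\right)}{k^{2} + 11 k + 30} ≠ 0.

s_(k+1) = (-3*k**4 - 25*k**3 - 67*k**2 - 69*k - 36)/(k + 6)
s_(k+1) − s_k = (-9*k**4 - 104*k**3 - 346*k**2 - 381*k - 108)/(k**2 + 11*k + 30)
(s_(k+1) − s_k) − t_k = 2*(6*k**3 + 58*k**2 + 92*k + 21)/(k**2 + 11*k + 30)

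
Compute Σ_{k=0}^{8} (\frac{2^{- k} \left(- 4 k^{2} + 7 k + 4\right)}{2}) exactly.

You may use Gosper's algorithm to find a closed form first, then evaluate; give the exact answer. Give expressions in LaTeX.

Compute t_(k+1)/t_k: get (4*k**2 + k - 7)/(2*(4*k**2 - 7*k - 4)).
A = 1/2, B = 1, C = k**2 - 7*k/4 - 1.
Key eq: (1/2)·f(k+1) = (1)·f(k) + (k**2 - 7*k/4 - 1).
Degrees (0,0,2) ⇒ d ≤ 2.
A polynomial solution: f(k) = -(4*k**2 + k + 1)/2.
Get s_k = R·t_k = (4*k**2 + k + 1)/2**k with R(k) = B(k−1)f(k)/C(k) = -2*(4*k**2 + k + 1)/(4*k**2 - 7*k - 4).
s_(k+1) − s_k = (-4*k**2 + 7*k + 4)/(2*2**k) = t_k.
Sum = s_(9) − s_(0); s_(9) = 167/256, s_(0) = 1 ⇒ -89/256.

Σ = -89/256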